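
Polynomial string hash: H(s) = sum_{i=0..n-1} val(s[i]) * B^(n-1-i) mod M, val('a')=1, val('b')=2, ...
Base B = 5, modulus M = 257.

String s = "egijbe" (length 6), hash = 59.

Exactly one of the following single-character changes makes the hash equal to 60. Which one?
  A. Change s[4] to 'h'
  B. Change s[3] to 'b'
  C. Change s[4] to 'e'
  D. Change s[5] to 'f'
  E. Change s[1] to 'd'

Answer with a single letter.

Answer: D

Derivation:
Option A: s[4]='b'->'h', delta=(8-2)*5^1 mod 257 = 30, hash=59+30 mod 257 = 89
Option B: s[3]='j'->'b', delta=(2-10)*5^2 mod 257 = 57, hash=59+57 mod 257 = 116
Option C: s[4]='b'->'e', delta=(5-2)*5^1 mod 257 = 15, hash=59+15 mod 257 = 74
Option D: s[5]='e'->'f', delta=(6-5)*5^0 mod 257 = 1, hash=59+1 mod 257 = 60 <-- target
Option E: s[1]='g'->'d', delta=(4-7)*5^4 mod 257 = 181, hash=59+181 mod 257 = 240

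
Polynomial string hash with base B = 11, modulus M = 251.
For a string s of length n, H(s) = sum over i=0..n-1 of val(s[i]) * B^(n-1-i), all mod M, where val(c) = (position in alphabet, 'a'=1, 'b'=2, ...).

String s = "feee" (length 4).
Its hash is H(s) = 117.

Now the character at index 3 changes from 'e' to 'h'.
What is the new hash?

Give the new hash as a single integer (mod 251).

Answer: 120

Derivation:
val('e') = 5, val('h') = 8
Position k = 3, exponent = n-1-k = 0
B^0 mod M = 11^0 mod 251 = 1
Delta = (8 - 5) * 1 mod 251 = 3
New hash = (117 + 3) mod 251 = 120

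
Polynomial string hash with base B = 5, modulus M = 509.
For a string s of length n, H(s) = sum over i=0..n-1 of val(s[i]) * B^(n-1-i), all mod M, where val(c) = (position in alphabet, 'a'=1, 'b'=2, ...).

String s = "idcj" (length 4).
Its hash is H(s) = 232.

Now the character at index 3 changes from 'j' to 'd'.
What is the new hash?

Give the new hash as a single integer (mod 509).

Answer: 226

Derivation:
val('j') = 10, val('d') = 4
Position k = 3, exponent = n-1-k = 0
B^0 mod M = 5^0 mod 509 = 1
Delta = (4 - 10) * 1 mod 509 = 503
New hash = (232 + 503) mod 509 = 226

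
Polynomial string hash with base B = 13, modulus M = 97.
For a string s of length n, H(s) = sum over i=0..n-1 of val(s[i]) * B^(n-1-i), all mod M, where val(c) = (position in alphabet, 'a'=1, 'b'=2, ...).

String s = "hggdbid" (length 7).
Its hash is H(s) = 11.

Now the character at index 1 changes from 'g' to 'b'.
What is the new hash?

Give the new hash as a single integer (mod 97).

Answer: 29

Derivation:
val('g') = 7, val('b') = 2
Position k = 1, exponent = n-1-k = 5
B^5 mod M = 13^5 mod 97 = 74
Delta = (2 - 7) * 74 mod 97 = 18
New hash = (11 + 18) mod 97 = 29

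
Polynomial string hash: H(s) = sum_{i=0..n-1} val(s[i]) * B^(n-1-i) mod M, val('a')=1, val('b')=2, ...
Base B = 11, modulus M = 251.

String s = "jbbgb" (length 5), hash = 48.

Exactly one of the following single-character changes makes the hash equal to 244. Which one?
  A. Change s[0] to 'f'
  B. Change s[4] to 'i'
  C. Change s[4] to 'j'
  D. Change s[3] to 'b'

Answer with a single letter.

Answer: D

Derivation:
Option A: s[0]='j'->'f', delta=(6-10)*11^4 mod 251 = 170, hash=48+170 mod 251 = 218
Option B: s[4]='b'->'i', delta=(9-2)*11^0 mod 251 = 7, hash=48+7 mod 251 = 55
Option C: s[4]='b'->'j', delta=(10-2)*11^0 mod 251 = 8, hash=48+8 mod 251 = 56
Option D: s[3]='g'->'b', delta=(2-7)*11^1 mod 251 = 196, hash=48+196 mod 251 = 244 <-- target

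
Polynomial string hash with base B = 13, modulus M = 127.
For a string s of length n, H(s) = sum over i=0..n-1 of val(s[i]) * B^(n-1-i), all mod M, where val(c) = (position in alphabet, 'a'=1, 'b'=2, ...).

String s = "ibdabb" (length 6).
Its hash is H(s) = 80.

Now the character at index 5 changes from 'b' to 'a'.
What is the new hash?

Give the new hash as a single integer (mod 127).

val('b') = 2, val('a') = 1
Position k = 5, exponent = n-1-k = 0
B^0 mod M = 13^0 mod 127 = 1
Delta = (1 - 2) * 1 mod 127 = 126
New hash = (80 + 126) mod 127 = 79

Answer: 79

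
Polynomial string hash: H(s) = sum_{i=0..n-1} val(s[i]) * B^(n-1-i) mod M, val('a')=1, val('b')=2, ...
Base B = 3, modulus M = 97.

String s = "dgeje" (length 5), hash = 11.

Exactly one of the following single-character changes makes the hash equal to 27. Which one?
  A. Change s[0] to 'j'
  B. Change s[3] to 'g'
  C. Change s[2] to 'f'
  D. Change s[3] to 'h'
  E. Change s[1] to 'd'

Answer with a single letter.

Option A: s[0]='d'->'j', delta=(10-4)*3^4 mod 97 = 1, hash=11+1 mod 97 = 12
Option B: s[3]='j'->'g', delta=(7-10)*3^1 mod 97 = 88, hash=11+88 mod 97 = 2
Option C: s[2]='e'->'f', delta=(6-5)*3^2 mod 97 = 9, hash=11+9 mod 97 = 20
Option D: s[3]='j'->'h', delta=(8-10)*3^1 mod 97 = 91, hash=11+91 mod 97 = 5
Option E: s[1]='g'->'d', delta=(4-7)*3^3 mod 97 = 16, hash=11+16 mod 97 = 27 <-- target

Answer: E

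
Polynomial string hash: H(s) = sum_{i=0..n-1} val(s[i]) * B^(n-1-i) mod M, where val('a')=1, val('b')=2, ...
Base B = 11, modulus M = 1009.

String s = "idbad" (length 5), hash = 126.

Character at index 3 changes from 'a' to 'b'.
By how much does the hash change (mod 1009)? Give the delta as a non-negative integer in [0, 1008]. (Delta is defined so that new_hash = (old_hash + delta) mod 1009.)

Answer: 11

Derivation:
Delta formula: (val(new) - val(old)) * B^(n-1-k) mod M
  val('b') - val('a') = 2 - 1 = 1
  B^(n-1-k) = 11^1 mod 1009 = 11
  Delta = 1 * 11 mod 1009 = 11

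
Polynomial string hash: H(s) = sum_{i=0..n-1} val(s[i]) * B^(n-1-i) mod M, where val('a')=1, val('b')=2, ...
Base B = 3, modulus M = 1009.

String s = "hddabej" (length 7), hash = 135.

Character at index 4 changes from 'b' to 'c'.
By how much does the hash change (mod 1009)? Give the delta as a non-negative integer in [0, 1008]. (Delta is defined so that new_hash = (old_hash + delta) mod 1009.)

Delta formula: (val(new) - val(old)) * B^(n-1-k) mod M
  val('c') - val('b') = 3 - 2 = 1
  B^(n-1-k) = 3^2 mod 1009 = 9
  Delta = 1 * 9 mod 1009 = 9

Answer: 9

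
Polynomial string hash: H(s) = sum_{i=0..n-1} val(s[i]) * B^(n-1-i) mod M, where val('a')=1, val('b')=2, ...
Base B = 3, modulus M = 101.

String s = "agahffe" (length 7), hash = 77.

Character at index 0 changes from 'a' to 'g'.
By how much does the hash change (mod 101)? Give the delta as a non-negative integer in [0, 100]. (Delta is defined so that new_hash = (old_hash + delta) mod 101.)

Delta formula: (val(new) - val(old)) * B^(n-1-k) mod M
  val('g') - val('a') = 7 - 1 = 6
  B^(n-1-k) = 3^6 mod 101 = 22
  Delta = 6 * 22 mod 101 = 31

Answer: 31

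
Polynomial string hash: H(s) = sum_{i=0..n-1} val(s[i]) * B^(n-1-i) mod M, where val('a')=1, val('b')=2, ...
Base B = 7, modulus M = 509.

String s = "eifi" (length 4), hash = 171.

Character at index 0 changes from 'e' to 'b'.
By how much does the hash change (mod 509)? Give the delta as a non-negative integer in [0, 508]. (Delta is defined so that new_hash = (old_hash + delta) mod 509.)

Answer: 498

Derivation:
Delta formula: (val(new) - val(old)) * B^(n-1-k) mod M
  val('b') - val('e') = 2 - 5 = -3
  B^(n-1-k) = 7^3 mod 509 = 343
  Delta = -3 * 343 mod 509 = 498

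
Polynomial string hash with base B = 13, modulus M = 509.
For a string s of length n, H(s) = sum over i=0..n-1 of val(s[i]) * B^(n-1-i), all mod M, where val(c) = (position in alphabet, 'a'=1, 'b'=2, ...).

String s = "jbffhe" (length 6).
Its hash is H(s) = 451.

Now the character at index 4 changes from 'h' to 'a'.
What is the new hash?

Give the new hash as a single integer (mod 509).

Answer: 360

Derivation:
val('h') = 8, val('a') = 1
Position k = 4, exponent = n-1-k = 1
B^1 mod M = 13^1 mod 509 = 13
Delta = (1 - 8) * 13 mod 509 = 418
New hash = (451 + 418) mod 509 = 360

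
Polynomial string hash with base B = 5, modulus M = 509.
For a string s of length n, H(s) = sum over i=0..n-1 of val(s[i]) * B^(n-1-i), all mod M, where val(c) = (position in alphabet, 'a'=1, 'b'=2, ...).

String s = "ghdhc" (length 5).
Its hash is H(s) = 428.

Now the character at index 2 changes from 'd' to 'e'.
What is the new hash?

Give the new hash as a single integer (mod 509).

Answer: 453

Derivation:
val('d') = 4, val('e') = 5
Position k = 2, exponent = n-1-k = 2
B^2 mod M = 5^2 mod 509 = 25
Delta = (5 - 4) * 25 mod 509 = 25
New hash = (428 + 25) mod 509 = 453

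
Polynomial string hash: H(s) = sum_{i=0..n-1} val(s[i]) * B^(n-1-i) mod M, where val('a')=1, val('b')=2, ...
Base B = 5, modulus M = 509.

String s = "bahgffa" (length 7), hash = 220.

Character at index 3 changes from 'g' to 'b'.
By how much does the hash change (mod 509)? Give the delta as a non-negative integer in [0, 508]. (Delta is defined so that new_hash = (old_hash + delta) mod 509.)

Answer: 393

Derivation:
Delta formula: (val(new) - val(old)) * B^(n-1-k) mod M
  val('b') - val('g') = 2 - 7 = -5
  B^(n-1-k) = 5^3 mod 509 = 125
  Delta = -5 * 125 mod 509 = 393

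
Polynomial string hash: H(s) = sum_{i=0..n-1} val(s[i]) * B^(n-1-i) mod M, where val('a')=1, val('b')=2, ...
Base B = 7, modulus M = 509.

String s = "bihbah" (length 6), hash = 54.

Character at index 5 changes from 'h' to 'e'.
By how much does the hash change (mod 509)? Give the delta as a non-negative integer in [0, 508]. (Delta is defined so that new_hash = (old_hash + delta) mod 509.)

Answer: 506

Derivation:
Delta formula: (val(new) - val(old)) * B^(n-1-k) mod M
  val('e') - val('h') = 5 - 8 = -3
  B^(n-1-k) = 7^0 mod 509 = 1
  Delta = -3 * 1 mod 509 = 506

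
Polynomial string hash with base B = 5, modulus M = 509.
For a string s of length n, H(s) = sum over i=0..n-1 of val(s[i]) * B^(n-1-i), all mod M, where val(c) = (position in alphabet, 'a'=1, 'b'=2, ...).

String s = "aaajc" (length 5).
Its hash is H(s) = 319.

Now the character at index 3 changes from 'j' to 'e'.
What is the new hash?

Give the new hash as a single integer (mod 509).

val('j') = 10, val('e') = 5
Position k = 3, exponent = n-1-k = 1
B^1 mod M = 5^1 mod 509 = 5
Delta = (5 - 10) * 5 mod 509 = 484
New hash = (319 + 484) mod 509 = 294

Answer: 294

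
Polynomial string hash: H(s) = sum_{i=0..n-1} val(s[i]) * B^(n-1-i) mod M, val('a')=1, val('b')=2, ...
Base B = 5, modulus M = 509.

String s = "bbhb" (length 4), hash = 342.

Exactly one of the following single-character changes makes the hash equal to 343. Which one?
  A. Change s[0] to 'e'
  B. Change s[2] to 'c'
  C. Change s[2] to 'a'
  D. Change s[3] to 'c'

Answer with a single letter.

Option A: s[0]='b'->'e', delta=(5-2)*5^3 mod 509 = 375, hash=342+375 mod 509 = 208
Option B: s[2]='h'->'c', delta=(3-8)*5^1 mod 509 = 484, hash=342+484 mod 509 = 317
Option C: s[2]='h'->'a', delta=(1-8)*5^1 mod 509 = 474, hash=342+474 mod 509 = 307
Option D: s[3]='b'->'c', delta=(3-2)*5^0 mod 509 = 1, hash=342+1 mod 509 = 343 <-- target

Answer: D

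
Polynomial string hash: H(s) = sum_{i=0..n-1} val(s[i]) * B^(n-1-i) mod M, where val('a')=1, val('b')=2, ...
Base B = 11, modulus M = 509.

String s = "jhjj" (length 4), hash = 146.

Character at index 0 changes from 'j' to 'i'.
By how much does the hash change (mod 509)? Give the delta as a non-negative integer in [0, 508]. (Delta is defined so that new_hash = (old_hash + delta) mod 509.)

Answer: 196

Derivation:
Delta formula: (val(new) - val(old)) * B^(n-1-k) mod M
  val('i') - val('j') = 9 - 10 = -1
  B^(n-1-k) = 11^3 mod 509 = 313
  Delta = -1 * 313 mod 509 = 196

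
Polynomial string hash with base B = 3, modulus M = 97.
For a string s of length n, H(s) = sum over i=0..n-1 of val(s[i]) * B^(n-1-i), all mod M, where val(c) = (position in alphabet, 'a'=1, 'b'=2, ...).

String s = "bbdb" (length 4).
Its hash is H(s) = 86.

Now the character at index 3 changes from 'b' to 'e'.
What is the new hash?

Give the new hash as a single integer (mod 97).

Answer: 89

Derivation:
val('b') = 2, val('e') = 5
Position k = 3, exponent = n-1-k = 0
B^0 mod M = 3^0 mod 97 = 1
Delta = (5 - 2) * 1 mod 97 = 3
New hash = (86 + 3) mod 97 = 89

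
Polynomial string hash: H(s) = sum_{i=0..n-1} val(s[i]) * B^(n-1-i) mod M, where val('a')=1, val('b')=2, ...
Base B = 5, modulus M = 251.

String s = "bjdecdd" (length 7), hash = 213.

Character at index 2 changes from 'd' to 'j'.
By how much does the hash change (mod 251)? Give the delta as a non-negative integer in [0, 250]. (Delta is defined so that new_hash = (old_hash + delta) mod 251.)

Answer: 236

Derivation:
Delta formula: (val(new) - val(old)) * B^(n-1-k) mod M
  val('j') - val('d') = 10 - 4 = 6
  B^(n-1-k) = 5^4 mod 251 = 123
  Delta = 6 * 123 mod 251 = 236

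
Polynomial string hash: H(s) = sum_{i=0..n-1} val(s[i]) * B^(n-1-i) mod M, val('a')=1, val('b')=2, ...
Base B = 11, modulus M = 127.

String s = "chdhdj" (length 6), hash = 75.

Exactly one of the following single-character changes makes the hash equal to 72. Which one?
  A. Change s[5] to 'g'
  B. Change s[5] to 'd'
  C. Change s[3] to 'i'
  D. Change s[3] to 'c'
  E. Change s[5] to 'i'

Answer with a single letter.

Option A: s[5]='j'->'g', delta=(7-10)*11^0 mod 127 = 124, hash=75+124 mod 127 = 72 <-- target
Option B: s[5]='j'->'d', delta=(4-10)*11^0 mod 127 = 121, hash=75+121 mod 127 = 69
Option C: s[3]='h'->'i', delta=(9-8)*11^2 mod 127 = 121, hash=75+121 mod 127 = 69
Option D: s[3]='h'->'c', delta=(3-8)*11^2 mod 127 = 30, hash=75+30 mod 127 = 105
Option E: s[5]='j'->'i', delta=(9-10)*11^0 mod 127 = 126, hash=75+126 mod 127 = 74

Answer: A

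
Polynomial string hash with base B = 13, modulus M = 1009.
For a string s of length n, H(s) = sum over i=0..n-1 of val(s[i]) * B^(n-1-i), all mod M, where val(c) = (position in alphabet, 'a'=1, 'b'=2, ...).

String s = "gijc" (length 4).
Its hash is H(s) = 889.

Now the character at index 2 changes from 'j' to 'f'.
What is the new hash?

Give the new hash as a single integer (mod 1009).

Answer: 837

Derivation:
val('j') = 10, val('f') = 6
Position k = 2, exponent = n-1-k = 1
B^1 mod M = 13^1 mod 1009 = 13
Delta = (6 - 10) * 13 mod 1009 = 957
New hash = (889 + 957) mod 1009 = 837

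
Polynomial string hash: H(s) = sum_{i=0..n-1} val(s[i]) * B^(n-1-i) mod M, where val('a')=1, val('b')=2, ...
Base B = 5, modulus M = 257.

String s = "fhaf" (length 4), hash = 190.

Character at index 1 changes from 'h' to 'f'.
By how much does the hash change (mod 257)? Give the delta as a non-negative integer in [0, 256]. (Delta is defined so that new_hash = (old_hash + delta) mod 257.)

Answer: 207

Derivation:
Delta formula: (val(new) - val(old)) * B^(n-1-k) mod M
  val('f') - val('h') = 6 - 8 = -2
  B^(n-1-k) = 5^2 mod 257 = 25
  Delta = -2 * 25 mod 257 = 207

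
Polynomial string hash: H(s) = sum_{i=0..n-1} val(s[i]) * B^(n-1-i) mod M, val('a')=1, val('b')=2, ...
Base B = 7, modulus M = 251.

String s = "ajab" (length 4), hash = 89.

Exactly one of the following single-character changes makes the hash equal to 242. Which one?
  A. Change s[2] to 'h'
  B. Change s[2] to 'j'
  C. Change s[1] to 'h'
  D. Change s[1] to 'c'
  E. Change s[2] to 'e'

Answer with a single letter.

Option A: s[2]='a'->'h', delta=(8-1)*7^1 mod 251 = 49, hash=89+49 mod 251 = 138
Option B: s[2]='a'->'j', delta=(10-1)*7^1 mod 251 = 63, hash=89+63 mod 251 = 152
Option C: s[1]='j'->'h', delta=(8-10)*7^2 mod 251 = 153, hash=89+153 mod 251 = 242 <-- target
Option D: s[1]='j'->'c', delta=(3-10)*7^2 mod 251 = 159, hash=89+159 mod 251 = 248
Option E: s[2]='a'->'e', delta=(5-1)*7^1 mod 251 = 28, hash=89+28 mod 251 = 117

Answer: C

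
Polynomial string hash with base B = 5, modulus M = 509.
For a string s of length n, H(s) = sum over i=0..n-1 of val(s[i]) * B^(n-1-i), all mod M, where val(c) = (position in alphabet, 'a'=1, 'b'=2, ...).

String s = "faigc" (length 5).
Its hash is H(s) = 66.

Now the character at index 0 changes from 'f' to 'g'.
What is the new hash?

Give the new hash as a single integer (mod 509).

val('f') = 6, val('g') = 7
Position k = 0, exponent = n-1-k = 4
B^4 mod M = 5^4 mod 509 = 116
Delta = (7 - 6) * 116 mod 509 = 116
New hash = (66 + 116) mod 509 = 182

Answer: 182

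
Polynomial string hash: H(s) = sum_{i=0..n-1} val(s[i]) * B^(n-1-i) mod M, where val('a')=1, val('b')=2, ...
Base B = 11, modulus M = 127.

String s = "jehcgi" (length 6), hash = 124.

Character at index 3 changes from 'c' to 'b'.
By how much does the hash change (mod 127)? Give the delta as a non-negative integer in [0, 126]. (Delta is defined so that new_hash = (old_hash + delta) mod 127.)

Answer: 6

Derivation:
Delta formula: (val(new) - val(old)) * B^(n-1-k) mod M
  val('b') - val('c') = 2 - 3 = -1
  B^(n-1-k) = 11^2 mod 127 = 121
  Delta = -1 * 121 mod 127 = 6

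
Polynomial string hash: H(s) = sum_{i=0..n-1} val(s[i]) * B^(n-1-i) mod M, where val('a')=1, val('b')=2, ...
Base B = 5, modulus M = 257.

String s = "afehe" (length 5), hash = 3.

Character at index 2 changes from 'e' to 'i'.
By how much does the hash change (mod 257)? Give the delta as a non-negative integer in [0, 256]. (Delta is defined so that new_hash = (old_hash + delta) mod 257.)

Delta formula: (val(new) - val(old)) * B^(n-1-k) mod M
  val('i') - val('e') = 9 - 5 = 4
  B^(n-1-k) = 5^2 mod 257 = 25
  Delta = 4 * 25 mod 257 = 100

Answer: 100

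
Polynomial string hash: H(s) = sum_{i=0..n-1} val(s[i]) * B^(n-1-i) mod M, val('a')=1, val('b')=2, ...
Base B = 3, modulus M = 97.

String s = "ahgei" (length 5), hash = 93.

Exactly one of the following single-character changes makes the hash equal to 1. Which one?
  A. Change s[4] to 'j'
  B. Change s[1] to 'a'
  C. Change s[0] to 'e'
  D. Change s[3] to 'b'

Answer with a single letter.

Answer: B

Derivation:
Option A: s[4]='i'->'j', delta=(10-9)*3^0 mod 97 = 1, hash=93+1 mod 97 = 94
Option B: s[1]='h'->'a', delta=(1-8)*3^3 mod 97 = 5, hash=93+5 mod 97 = 1 <-- target
Option C: s[0]='a'->'e', delta=(5-1)*3^4 mod 97 = 33, hash=93+33 mod 97 = 29
Option D: s[3]='e'->'b', delta=(2-5)*3^1 mod 97 = 88, hash=93+88 mod 97 = 84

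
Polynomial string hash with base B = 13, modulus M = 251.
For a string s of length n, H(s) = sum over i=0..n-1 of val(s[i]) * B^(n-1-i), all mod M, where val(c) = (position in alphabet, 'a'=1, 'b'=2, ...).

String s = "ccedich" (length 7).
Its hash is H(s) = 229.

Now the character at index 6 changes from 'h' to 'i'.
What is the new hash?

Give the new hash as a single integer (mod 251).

Answer: 230

Derivation:
val('h') = 8, val('i') = 9
Position k = 6, exponent = n-1-k = 0
B^0 mod M = 13^0 mod 251 = 1
Delta = (9 - 8) * 1 mod 251 = 1
New hash = (229 + 1) mod 251 = 230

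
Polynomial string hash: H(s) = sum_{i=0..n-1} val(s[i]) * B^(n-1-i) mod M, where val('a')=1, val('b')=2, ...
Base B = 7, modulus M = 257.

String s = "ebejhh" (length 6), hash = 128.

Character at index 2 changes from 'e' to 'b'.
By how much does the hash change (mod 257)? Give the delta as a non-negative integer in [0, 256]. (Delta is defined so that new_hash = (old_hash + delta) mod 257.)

Answer: 256

Derivation:
Delta formula: (val(new) - val(old)) * B^(n-1-k) mod M
  val('b') - val('e') = 2 - 5 = -3
  B^(n-1-k) = 7^3 mod 257 = 86
  Delta = -3 * 86 mod 257 = 256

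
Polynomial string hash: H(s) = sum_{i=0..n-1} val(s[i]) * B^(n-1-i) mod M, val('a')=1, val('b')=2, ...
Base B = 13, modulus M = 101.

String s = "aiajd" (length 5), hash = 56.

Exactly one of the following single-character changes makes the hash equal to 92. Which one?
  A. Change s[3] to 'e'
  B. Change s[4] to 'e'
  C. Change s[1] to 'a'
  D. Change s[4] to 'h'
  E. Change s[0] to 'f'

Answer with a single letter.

Answer: A

Derivation:
Option A: s[3]='j'->'e', delta=(5-10)*13^1 mod 101 = 36, hash=56+36 mod 101 = 92 <-- target
Option B: s[4]='d'->'e', delta=(5-4)*13^0 mod 101 = 1, hash=56+1 mod 101 = 57
Option C: s[1]='i'->'a', delta=(1-9)*13^3 mod 101 = 99, hash=56+99 mod 101 = 54
Option D: s[4]='d'->'h', delta=(8-4)*13^0 mod 101 = 4, hash=56+4 mod 101 = 60
Option E: s[0]='a'->'f', delta=(6-1)*13^4 mod 101 = 92, hash=56+92 mod 101 = 47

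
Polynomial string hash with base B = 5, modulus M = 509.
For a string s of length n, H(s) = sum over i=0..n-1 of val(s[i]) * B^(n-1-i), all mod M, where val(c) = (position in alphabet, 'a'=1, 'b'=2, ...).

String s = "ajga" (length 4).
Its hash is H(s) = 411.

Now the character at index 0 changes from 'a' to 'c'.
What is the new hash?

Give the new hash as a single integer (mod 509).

val('a') = 1, val('c') = 3
Position k = 0, exponent = n-1-k = 3
B^3 mod M = 5^3 mod 509 = 125
Delta = (3 - 1) * 125 mod 509 = 250
New hash = (411 + 250) mod 509 = 152

Answer: 152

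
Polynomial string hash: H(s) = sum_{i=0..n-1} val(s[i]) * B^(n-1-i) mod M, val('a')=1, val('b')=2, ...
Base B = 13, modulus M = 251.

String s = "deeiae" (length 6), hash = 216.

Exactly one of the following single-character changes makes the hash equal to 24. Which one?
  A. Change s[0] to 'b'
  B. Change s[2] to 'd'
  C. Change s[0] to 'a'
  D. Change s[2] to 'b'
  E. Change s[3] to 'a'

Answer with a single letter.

Option A: s[0]='d'->'b', delta=(2-4)*13^5 mod 251 = 123, hash=216+123 mod 251 = 88
Option B: s[2]='e'->'d', delta=(4-5)*13^3 mod 251 = 62, hash=216+62 mod 251 = 27
Option C: s[0]='d'->'a', delta=(1-4)*13^5 mod 251 = 59, hash=216+59 mod 251 = 24 <-- target
Option D: s[2]='e'->'b', delta=(2-5)*13^3 mod 251 = 186, hash=216+186 mod 251 = 151
Option E: s[3]='i'->'a', delta=(1-9)*13^2 mod 251 = 154, hash=216+154 mod 251 = 119

Answer: C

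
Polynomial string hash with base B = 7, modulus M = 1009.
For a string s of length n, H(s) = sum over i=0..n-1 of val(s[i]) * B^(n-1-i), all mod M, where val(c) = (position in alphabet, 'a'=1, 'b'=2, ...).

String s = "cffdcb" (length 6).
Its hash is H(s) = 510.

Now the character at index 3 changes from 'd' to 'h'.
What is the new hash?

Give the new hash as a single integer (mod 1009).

val('d') = 4, val('h') = 8
Position k = 3, exponent = n-1-k = 2
B^2 mod M = 7^2 mod 1009 = 49
Delta = (8 - 4) * 49 mod 1009 = 196
New hash = (510 + 196) mod 1009 = 706

Answer: 706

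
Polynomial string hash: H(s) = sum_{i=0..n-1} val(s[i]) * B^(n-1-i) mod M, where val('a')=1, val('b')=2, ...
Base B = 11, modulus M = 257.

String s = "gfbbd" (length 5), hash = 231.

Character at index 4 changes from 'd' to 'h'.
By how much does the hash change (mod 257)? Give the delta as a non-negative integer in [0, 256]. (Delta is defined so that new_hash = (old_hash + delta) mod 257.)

Delta formula: (val(new) - val(old)) * B^(n-1-k) mod M
  val('h') - val('d') = 8 - 4 = 4
  B^(n-1-k) = 11^0 mod 257 = 1
  Delta = 4 * 1 mod 257 = 4

Answer: 4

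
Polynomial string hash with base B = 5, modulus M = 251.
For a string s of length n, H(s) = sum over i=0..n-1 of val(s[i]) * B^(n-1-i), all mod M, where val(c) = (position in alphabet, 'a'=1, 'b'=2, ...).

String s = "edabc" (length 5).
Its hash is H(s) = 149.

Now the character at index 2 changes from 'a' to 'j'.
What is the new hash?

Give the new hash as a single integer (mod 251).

Answer: 123

Derivation:
val('a') = 1, val('j') = 10
Position k = 2, exponent = n-1-k = 2
B^2 mod M = 5^2 mod 251 = 25
Delta = (10 - 1) * 25 mod 251 = 225
New hash = (149 + 225) mod 251 = 123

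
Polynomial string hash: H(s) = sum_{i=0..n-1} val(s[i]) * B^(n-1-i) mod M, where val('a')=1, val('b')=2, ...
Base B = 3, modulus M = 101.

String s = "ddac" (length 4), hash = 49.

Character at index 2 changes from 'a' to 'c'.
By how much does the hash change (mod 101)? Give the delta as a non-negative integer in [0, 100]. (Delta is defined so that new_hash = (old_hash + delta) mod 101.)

Answer: 6

Derivation:
Delta formula: (val(new) - val(old)) * B^(n-1-k) mod M
  val('c') - val('a') = 3 - 1 = 2
  B^(n-1-k) = 3^1 mod 101 = 3
  Delta = 2 * 3 mod 101 = 6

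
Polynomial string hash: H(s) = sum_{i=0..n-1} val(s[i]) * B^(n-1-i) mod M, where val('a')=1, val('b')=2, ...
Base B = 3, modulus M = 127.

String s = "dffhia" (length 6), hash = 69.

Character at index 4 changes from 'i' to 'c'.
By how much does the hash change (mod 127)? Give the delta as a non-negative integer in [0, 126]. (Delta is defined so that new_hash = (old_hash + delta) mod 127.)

Delta formula: (val(new) - val(old)) * B^(n-1-k) mod M
  val('c') - val('i') = 3 - 9 = -6
  B^(n-1-k) = 3^1 mod 127 = 3
  Delta = -6 * 3 mod 127 = 109

Answer: 109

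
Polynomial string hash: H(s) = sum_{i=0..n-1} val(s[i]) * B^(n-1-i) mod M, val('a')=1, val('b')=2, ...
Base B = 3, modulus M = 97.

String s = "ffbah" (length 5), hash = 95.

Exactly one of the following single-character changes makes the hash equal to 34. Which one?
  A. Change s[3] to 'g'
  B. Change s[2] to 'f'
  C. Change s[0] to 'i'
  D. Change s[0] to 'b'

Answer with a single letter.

Answer: B

Derivation:
Option A: s[3]='a'->'g', delta=(7-1)*3^1 mod 97 = 18, hash=95+18 mod 97 = 16
Option B: s[2]='b'->'f', delta=(6-2)*3^2 mod 97 = 36, hash=95+36 mod 97 = 34 <-- target
Option C: s[0]='f'->'i', delta=(9-6)*3^4 mod 97 = 49, hash=95+49 mod 97 = 47
Option D: s[0]='f'->'b', delta=(2-6)*3^4 mod 97 = 64, hash=95+64 mod 97 = 62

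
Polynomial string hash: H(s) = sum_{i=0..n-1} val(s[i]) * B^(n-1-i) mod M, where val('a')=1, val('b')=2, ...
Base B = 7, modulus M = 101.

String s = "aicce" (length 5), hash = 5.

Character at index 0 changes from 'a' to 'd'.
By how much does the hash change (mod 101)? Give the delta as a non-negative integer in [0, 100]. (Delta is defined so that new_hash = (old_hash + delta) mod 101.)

Delta formula: (val(new) - val(old)) * B^(n-1-k) mod M
  val('d') - val('a') = 4 - 1 = 3
  B^(n-1-k) = 7^4 mod 101 = 78
  Delta = 3 * 78 mod 101 = 32

Answer: 32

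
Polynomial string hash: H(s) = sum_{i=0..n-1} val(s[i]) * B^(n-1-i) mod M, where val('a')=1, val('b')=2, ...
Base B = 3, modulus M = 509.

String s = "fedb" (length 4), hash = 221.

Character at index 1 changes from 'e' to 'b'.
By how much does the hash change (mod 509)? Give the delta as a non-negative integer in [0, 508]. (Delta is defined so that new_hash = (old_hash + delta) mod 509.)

Delta formula: (val(new) - val(old)) * B^(n-1-k) mod M
  val('b') - val('e') = 2 - 5 = -3
  B^(n-1-k) = 3^2 mod 509 = 9
  Delta = -3 * 9 mod 509 = 482

Answer: 482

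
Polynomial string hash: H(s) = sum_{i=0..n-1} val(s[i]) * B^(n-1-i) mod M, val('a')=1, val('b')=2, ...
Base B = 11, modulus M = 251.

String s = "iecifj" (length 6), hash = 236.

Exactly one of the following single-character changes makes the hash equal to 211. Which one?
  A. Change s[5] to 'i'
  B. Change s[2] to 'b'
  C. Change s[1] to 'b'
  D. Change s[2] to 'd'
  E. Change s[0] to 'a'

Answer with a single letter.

Option A: s[5]='j'->'i', delta=(9-10)*11^0 mod 251 = 250, hash=236+250 mod 251 = 235
Option B: s[2]='c'->'b', delta=(2-3)*11^3 mod 251 = 175, hash=236+175 mod 251 = 160
Option C: s[1]='e'->'b', delta=(2-5)*11^4 mod 251 = 2, hash=236+2 mod 251 = 238
Option D: s[2]='c'->'d', delta=(4-3)*11^3 mod 251 = 76, hash=236+76 mod 251 = 61
Option E: s[0]='i'->'a', delta=(1-9)*11^5 mod 251 = 226, hash=236+226 mod 251 = 211 <-- target

Answer: E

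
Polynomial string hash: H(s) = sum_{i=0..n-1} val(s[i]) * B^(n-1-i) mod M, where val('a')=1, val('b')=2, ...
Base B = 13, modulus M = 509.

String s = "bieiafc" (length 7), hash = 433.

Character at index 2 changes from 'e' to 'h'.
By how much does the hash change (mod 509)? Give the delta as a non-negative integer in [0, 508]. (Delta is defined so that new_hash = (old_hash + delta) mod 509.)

Delta formula: (val(new) - val(old)) * B^(n-1-k) mod M
  val('h') - val('e') = 8 - 5 = 3
  B^(n-1-k) = 13^4 mod 509 = 57
  Delta = 3 * 57 mod 509 = 171

Answer: 171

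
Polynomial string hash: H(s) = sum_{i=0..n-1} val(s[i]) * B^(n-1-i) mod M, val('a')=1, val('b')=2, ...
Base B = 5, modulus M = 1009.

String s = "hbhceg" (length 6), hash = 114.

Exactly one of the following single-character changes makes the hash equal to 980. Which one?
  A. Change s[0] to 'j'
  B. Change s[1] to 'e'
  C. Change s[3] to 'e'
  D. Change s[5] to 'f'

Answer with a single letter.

Answer: B

Derivation:
Option A: s[0]='h'->'j', delta=(10-8)*5^5 mod 1009 = 196, hash=114+196 mod 1009 = 310
Option B: s[1]='b'->'e', delta=(5-2)*5^4 mod 1009 = 866, hash=114+866 mod 1009 = 980 <-- target
Option C: s[3]='c'->'e', delta=(5-3)*5^2 mod 1009 = 50, hash=114+50 mod 1009 = 164
Option D: s[5]='g'->'f', delta=(6-7)*5^0 mod 1009 = 1008, hash=114+1008 mod 1009 = 113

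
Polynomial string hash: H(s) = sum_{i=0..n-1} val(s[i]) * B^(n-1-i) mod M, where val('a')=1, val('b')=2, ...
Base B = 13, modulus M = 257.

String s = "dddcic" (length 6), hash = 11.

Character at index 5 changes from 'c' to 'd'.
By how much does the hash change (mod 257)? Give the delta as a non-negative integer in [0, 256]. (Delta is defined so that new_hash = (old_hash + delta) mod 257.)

Answer: 1

Derivation:
Delta formula: (val(new) - val(old)) * B^(n-1-k) mod M
  val('d') - val('c') = 4 - 3 = 1
  B^(n-1-k) = 13^0 mod 257 = 1
  Delta = 1 * 1 mod 257 = 1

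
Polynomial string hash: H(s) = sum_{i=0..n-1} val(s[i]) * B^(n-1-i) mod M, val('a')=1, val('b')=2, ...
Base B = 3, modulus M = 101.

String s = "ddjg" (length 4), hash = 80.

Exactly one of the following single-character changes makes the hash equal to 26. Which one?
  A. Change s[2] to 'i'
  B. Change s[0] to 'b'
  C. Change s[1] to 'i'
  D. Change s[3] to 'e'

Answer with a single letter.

Option A: s[2]='j'->'i', delta=(9-10)*3^1 mod 101 = 98, hash=80+98 mod 101 = 77
Option B: s[0]='d'->'b', delta=(2-4)*3^3 mod 101 = 47, hash=80+47 mod 101 = 26 <-- target
Option C: s[1]='d'->'i', delta=(9-4)*3^2 mod 101 = 45, hash=80+45 mod 101 = 24
Option D: s[3]='g'->'e', delta=(5-7)*3^0 mod 101 = 99, hash=80+99 mod 101 = 78

Answer: B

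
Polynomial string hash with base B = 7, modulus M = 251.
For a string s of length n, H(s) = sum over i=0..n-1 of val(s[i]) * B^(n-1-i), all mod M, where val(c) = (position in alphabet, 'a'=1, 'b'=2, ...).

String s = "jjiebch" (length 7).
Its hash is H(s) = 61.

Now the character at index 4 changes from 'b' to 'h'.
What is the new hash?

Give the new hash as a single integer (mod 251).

val('b') = 2, val('h') = 8
Position k = 4, exponent = n-1-k = 2
B^2 mod M = 7^2 mod 251 = 49
Delta = (8 - 2) * 49 mod 251 = 43
New hash = (61 + 43) mod 251 = 104

Answer: 104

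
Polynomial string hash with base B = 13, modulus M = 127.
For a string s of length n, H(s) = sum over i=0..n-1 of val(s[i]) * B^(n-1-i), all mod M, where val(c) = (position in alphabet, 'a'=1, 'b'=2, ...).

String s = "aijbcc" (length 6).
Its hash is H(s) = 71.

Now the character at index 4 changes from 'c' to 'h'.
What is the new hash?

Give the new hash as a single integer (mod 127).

val('c') = 3, val('h') = 8
Position k = 4, exponent = n-1-k = 1
B^1 mod M = 13^1 mod 127 = 13
Delta = (8 - 3) * 13 mod 127 = 65
New hash = (71 + 65) mod 127 = 9

Answer: 9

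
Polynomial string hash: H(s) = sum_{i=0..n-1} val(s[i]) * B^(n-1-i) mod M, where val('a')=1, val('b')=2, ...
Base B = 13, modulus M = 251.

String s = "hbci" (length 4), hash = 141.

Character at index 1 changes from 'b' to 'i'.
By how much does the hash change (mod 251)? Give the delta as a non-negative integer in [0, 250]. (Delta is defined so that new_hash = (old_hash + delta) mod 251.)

Delta formula: (val(new) - val(old)) * B^(n-1-k) mod M
  val('i') - val('b') = 9 - 2 = 7
  B^(n-1-k) = 13^2 mod 251 = 169
  Delta = 7 * 169 mod 251 = 179

Answer: 179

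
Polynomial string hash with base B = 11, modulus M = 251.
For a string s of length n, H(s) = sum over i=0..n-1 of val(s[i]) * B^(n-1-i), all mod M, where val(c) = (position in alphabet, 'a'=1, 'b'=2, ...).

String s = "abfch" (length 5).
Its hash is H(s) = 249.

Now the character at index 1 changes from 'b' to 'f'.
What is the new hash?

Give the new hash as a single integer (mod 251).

Answer: 51

Derivation:
val('b') = 2, val('f') = 6
Position k = 1, exponent = n-1-k = 3
B^3 mod M = 11^3 mod 251 = 76
Delta = (6 - 2) * 76 mod 251 = 53
New hash = (249 + 53) mod 251 = 51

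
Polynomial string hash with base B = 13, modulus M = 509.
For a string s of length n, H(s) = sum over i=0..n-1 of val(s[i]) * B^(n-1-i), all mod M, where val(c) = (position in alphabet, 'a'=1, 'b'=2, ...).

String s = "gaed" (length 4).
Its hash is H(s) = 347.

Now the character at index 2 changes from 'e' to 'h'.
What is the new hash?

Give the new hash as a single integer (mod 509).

val('e') = 5, val('h') = 8
Position k = 2, exponent = n-1-k = 1
B^1 mod M = 13^1 mod 509 = 13
Delta = (8 - 5) * 13 mod 509 = 39
New hash = (347 + 39) mod 509 = 386

Answer: 386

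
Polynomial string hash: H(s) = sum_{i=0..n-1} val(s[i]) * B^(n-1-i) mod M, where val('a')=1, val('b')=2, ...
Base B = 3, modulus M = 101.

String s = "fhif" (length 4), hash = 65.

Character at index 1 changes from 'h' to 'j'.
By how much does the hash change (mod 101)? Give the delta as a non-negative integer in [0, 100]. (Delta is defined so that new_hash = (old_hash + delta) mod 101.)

Answer: 18

Derivation:
Delta formula: (val(new) - val(old)) * B^(n-1-k) mod M
  val('j') - val('h') = 10 - 8 = 2
  B^(n-1-k) = 3^2 mod 101 = 9
  Delta = 2 * 9 mod 101 = 18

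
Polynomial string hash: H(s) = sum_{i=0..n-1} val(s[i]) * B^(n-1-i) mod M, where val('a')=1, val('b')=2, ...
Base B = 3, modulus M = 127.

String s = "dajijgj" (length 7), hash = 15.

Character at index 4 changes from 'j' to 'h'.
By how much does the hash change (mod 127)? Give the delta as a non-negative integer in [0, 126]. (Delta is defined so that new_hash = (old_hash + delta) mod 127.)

Answer: 109

Derivation:
Delta formula: (val(new) - val(old)) * B^(n-1-k) mod M
  val('h') - val('j') = 8 - 10 = -2
  B^(n-1-k) = 3^2 mod 127 = 9
  Delta = -2 * 9 mod 127 = 109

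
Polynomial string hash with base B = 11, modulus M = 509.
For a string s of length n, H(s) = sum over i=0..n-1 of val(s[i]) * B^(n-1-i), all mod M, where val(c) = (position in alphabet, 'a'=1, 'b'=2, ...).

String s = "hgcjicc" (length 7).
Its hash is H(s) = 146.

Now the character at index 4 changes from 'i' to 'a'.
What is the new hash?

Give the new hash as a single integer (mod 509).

val('i') = 9, val('a') = 1
Position k = 4, exponent = n-1-k = 2
B^2 mod M = 11^2 mod 509 = 121
Delta = (1 - 9) * 121 mod 509 = 50
New hash = (146 + 50) mod 509 = 196

Answer: 196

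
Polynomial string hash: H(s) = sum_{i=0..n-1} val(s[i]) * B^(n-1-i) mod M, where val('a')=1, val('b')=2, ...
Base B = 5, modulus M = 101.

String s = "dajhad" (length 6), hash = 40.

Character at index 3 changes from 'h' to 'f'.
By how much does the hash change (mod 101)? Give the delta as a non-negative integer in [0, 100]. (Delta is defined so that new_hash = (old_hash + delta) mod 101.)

Delta formula: (val(new) - val(old)) * B^(n-1-k) mod M
  val('f') - val('h') = 6 - 8 = -2
  B^(n-1-k) = 5^2 mod 101 = 25
  Delta = -2 * 25 mod 101 = 51

Answer: 51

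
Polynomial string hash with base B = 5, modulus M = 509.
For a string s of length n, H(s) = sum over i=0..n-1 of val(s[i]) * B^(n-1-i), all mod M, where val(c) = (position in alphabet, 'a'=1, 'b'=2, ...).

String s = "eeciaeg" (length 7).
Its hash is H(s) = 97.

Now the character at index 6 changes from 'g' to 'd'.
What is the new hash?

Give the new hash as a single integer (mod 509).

val('g') = 7, val('d') = 4
Position k = 6, exponent = n-1-k = 0
B^0 mod M = 5^0 mod 509 = 1
Delta = (4 - 7) * 1 mod 509 = 506
New hash = (97 + 506) mod 509 = 94

Answer: 94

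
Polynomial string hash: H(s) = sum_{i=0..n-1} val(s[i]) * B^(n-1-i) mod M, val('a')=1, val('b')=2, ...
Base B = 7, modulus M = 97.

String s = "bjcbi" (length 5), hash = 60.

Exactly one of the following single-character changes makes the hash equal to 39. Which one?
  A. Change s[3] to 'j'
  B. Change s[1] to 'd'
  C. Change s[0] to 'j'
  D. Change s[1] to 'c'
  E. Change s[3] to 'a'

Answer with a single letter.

Option A: s[3]='b'->'j', delta=(10-2)*7^1 mod 97 = 56, hash=60+56 mod 97 = 19
Option B: s[1]='j'->'d', delta=(4-10)*7^3 mod 97 = 76, hash=60+76 mod 97 = 39 <-- target
Option C: s[0]='b'->'j', delta=(10-2)*7^4 mod 97 = 2, hash=60+2 mod 97 = 62
Option D: s[1]='j'->'c', delta=(3-10)*7^3 mod 97 = 24, hash=60+24 mod 97 = 84
Option E: s[3]='b'->'a', delta=(1-2)*7^1 mod 97 = 90, hash=60+90 mod 97 = 53

Answer: B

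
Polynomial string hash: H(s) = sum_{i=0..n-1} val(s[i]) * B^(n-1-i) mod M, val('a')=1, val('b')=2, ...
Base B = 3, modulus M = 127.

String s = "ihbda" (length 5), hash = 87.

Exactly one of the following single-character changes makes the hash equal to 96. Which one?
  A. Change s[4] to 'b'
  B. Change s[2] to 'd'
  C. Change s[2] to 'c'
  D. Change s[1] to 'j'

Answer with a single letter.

Answer: C

Derivation:
Option A: s[4]='a'->'b', delta=(2-1)*3^0 mod 127 = 1, hash=87+1 mod 127 = 88
Option B: s[2]='b'->'d', delta=(4-2)*3^2 mod 127 = 18, hash=87+18 mod 127 = 105
Option C: s[2]='b'->'c', delta=(3-2)*3^2 mod 127 = 9, hash=87+9 mod 127 = 96 <-- target
Option D: s[1]='h'->'j', delta=(10-8)*3^3 mod 127 = 54, hash=87+54 mod 127 = 14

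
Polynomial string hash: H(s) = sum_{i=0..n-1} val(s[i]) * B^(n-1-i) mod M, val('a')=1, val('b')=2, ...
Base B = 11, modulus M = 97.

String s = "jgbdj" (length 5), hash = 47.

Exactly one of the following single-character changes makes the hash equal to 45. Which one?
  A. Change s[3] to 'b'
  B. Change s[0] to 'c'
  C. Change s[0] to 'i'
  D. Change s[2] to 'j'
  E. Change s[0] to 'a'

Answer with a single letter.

Option A: s[3]='d'->'b', delta=(2-4)*11^1 mod 97 = 75, hash=47+75 mod 97 = 25
Option B: s[0]='j'->'c', delta=(3-10)*11^4 mod 97 = 42, hash=47+42 mod 97 = 89
Option C: s[0]='j'->'i', delta=(9-10)*11^4 mod 97 = 6, hash=47+6 mod 97 = 53
Option D: s[2]='b'->'j', delta=(10-2)*11^2 mod 97 = 95, hash=47+95 mod 97 = 45 <-- target
Option E: s[0]='j'->'a', delta=(1-10)*11^4 mod 97 = 54, hash=47+54 mod 97 = 4

Answer: D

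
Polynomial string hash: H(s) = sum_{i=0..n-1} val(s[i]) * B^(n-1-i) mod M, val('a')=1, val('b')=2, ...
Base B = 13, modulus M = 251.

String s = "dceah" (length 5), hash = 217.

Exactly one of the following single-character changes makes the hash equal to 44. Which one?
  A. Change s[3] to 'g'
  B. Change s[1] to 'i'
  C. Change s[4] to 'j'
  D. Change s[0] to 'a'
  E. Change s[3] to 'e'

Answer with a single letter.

Option A: s[3]='a'->'g', delta=(7-1)*13^1 mod 251 = 78, hash=217+78 mod 251 = 44 <-- target
Option B: s[1]='c'->'i', delta=(9-3)*13^3 mod 251 = 130, hash=217+130 mod 251 = 96
Option C: s[4]='h'->'j', delta=(10-8)*13^0 mod 251 = 2, hash=217+2 mod 251 = 219
Option D: s[0]='d'->'a', delta=(1-4)*13^4 mod 251 = 159, hash=217+159 mod 251 = 125
Option E: s[3]='a'->'e', delta=(5-1)*13^1 mod 251 = 52, hash=217+52 mod 251 = 18

Answer: A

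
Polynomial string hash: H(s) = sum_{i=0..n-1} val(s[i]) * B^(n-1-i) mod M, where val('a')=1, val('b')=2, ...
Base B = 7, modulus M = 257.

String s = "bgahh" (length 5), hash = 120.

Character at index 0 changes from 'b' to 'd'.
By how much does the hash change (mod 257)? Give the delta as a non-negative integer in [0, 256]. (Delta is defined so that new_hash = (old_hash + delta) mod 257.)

Delta formula: (val(new) - val(old)) * B^(n-1-k) mod M
  val('d') - val('b') = 4 - 2 = 2
  B^(n-1-k) = 7^4 mod 257 = 88
  Delta = 2 * 88 mod 257 = 176

Answer: 176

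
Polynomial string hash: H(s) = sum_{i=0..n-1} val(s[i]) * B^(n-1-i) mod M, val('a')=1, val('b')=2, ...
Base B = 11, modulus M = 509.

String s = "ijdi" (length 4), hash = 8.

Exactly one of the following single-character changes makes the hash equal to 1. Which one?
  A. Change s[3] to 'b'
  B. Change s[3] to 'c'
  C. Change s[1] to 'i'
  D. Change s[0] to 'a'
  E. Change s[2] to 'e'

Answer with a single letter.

Option A: s[3]='i'->'b', delta=(2-9)*11^0 mod 509 = 502, hash=8+502 mod 509 = 1 <-- target
Option B: s[3]='i'->'c', delta=(3-9)*11^0 mod 509 = 503, hash=8+503 mod 509 = 2
Option C: s[1]='j'->'i', delta=(9-10)*11^2 mod 509 = 388, hash=8+388 mod 509 = 396
Option D: s[0]='i'->'a', delta=(1-9)*11^3 mod 509 = 41, hash=8+41 mod 509 = 49
Option E: s[2]='d'->'e', delta=(5-4)*11^1 mod 509 = 11, hash=8+11 mod 509 = 19

Answer: A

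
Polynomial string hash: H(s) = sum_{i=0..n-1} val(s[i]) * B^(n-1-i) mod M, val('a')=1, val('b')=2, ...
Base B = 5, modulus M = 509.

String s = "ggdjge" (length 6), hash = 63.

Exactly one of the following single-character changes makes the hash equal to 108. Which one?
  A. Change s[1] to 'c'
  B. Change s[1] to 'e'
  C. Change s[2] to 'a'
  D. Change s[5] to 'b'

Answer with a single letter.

Answer: A

Derivation:
Option A: s[1]='g'->'c', delta=(3-7)*5^4 mod 509 = 45, hash=63+45 mod 509 = 108 <-- target
Option B: s[1]='g'->'e', delta=(5-7)*5^4 mod 509 = 277, hash=63+277 mod 509 = 340
Option C: s[2]='d'->'a', delta=(1-4)*5^3 mod 509 = 134, hash=63+134 mod 509 = 197
Option D: s[5]='e'->'b', delta=(2-5)*5^0 mod 509 = 506, hash=63+506 mod 509 = 60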